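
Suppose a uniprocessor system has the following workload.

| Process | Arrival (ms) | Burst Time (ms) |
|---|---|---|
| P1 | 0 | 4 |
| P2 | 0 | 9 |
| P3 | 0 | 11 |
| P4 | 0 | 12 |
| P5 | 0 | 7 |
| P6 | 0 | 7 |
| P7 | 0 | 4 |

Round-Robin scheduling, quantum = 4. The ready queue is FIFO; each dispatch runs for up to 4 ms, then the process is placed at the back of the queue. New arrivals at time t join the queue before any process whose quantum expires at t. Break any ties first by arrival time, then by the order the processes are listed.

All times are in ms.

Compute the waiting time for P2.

38

Gantt: | P1 0-4 | P2 4-8 | P3 8-12 | P4 12-16 | P5 16-20 | P6 20-24 | P7 24-28 | P2 28-32 | P3 32-36 | P4 36-40 | P5 40-43 | P6 43-46 | P2 46-47 | P3 47-50 | P4 50-54 |
Completion: P1=4  P2=47  P3=50  P4=54  P5=43  P6=46  P7=28
Turnaround (C−A): P1=4  P2=47  P3=50  P4=54  P5=43  P6=46  P7=28
Waiting(P2) = turnaround − burst = 47 − 9 = 38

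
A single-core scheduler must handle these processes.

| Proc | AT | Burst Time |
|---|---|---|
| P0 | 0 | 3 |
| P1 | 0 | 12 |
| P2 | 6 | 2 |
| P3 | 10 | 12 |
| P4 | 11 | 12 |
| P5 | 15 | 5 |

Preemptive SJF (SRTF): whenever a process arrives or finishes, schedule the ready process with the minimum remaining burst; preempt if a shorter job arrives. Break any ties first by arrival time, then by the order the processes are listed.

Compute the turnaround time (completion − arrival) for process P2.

2

Timeline: | P0 0-3 | P1 3-6 | P2 6-8 | P1 8-17 | P5 17-22 | P3 22-34 | P4 34-46 |
Completion: P0=3  P1=17  P2=8  P3=34  P4=46  P5=22
Turnaround (C−A): P0=3  P1=17  P2=2  P3=24  P4=35  P5=7
Turnaround(P2) = completion − arrival = 8 − 6 = 2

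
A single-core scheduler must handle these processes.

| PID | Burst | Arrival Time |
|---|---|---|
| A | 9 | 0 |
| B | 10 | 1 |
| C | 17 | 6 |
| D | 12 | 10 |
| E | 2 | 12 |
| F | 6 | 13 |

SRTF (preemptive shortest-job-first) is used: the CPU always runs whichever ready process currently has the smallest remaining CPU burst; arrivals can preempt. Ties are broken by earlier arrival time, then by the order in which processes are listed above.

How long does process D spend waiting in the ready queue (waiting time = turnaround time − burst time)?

17

Gantt: | A 0-9 | B 9-12 | E 12-14 | F 14-20 | B 20-27 | D 27-39 | C 39-56 |
Completion: A=9  B=27  C=56  D=39  E=14  F=20
Turnaround (C−A): A=9  B=26  C=50  D=29  E=2  F=7
Waiting(D) = turnaround − burst = 29 − 12 = 17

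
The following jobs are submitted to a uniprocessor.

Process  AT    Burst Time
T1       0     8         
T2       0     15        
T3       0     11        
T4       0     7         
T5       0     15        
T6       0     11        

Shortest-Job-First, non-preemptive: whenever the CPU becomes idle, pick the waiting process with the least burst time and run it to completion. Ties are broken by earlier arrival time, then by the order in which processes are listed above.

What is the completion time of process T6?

Gantt: | T4 0-7 | T1 7-15 | T3 15-26 | T6 26-37 | T2 37-52 | T5 52-67 |
Completion: T1=15  T2=52  T3=26  T4=7  T5=67  T6=37
Turnaround (C−A): T1=15  T2=52  T3=26  T4=7  T5=67  T6=37

37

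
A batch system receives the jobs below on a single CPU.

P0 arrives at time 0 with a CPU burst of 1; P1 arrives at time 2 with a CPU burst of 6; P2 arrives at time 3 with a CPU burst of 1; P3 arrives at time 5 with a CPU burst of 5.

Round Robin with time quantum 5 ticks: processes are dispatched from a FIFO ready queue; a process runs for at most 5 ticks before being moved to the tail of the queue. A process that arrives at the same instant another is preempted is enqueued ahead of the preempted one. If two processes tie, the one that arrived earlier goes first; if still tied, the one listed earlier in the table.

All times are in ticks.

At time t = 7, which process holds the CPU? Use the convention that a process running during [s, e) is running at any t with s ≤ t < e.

Schedule: | P0 0-1 | idle 1-2 | P1 2-7 | P2 7-8 | P3 8-13 | P1 13-14 |
Completion: P0=1  P1=14  P2=8  P3=13

P2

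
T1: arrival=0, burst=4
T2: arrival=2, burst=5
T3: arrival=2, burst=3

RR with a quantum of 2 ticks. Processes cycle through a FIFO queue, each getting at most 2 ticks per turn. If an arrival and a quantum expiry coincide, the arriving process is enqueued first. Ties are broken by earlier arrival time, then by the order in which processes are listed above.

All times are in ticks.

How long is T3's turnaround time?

9

Schedule: | T1 0-2 | T2 2-4 | T3 4-6 | T1 6-8 | T2 8-10 | T3 10-11 | T2 11-12 |
Completion: T1=8  T2=12  T3=11
Turnaround (C−A): T1=8  T2=10  T3=9
Turnaround(T3) = completion − arrival = 11 − 2 = 9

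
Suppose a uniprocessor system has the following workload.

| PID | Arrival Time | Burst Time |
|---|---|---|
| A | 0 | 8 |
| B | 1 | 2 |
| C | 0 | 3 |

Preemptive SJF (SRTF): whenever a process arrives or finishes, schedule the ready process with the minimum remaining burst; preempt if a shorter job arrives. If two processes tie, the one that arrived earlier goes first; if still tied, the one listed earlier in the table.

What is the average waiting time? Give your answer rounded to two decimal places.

Gantt: | C 0-3 | B 3-5 | A 5-13 |
Completion: A=13  B=5  C=3
Waiting times: A=5, B=2, C=0
Average waiting = (5+2+0) / 3 = 7/3 = 2.33

2.33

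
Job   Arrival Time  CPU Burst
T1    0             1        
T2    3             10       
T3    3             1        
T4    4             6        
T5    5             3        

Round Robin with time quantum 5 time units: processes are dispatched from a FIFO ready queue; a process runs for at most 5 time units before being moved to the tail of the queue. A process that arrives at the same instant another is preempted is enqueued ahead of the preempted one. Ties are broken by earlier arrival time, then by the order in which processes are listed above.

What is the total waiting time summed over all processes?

36

Gantt: | T1 0-1 | idle 1-3 | T2 3-8 | T3 8-9 | T4 9-14 | T5 14-17 | T2 17-22 | T4 22-23 |
Completion: T1=1  T2=22  T3=9  T4=23  T5=17
Waiting = turnaround − burst: T1=0, T2=9, T3=5, T4=13, T5=9
Total waiting = 0 + 9 + 5 + 13 + 9 = 36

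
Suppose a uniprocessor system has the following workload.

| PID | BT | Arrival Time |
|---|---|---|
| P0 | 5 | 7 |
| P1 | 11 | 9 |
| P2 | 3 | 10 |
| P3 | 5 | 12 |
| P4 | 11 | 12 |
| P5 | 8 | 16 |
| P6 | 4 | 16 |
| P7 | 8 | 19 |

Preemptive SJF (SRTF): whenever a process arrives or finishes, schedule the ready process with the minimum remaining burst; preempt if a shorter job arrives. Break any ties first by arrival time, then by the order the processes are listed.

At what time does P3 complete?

20

Schedule: | idle 0-7 | P0 7-12 | P2 12-15 | P3 15-20 | P6 20-24 | P5 24-32 | P7 32-40 | P1 40-51 | P4 51-62 |
Completion: P0=12  P1=51  P2=15  P3=20  P4=62  P5=32  P6=24  P7=40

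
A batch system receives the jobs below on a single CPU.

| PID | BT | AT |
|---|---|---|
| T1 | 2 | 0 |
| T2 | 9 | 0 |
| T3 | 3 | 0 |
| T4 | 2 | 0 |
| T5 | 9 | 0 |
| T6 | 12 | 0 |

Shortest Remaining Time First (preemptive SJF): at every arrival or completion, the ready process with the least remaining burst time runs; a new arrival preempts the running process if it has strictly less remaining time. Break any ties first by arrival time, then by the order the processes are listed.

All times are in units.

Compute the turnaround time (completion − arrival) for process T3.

Schedule: | T1 0-2 | T4 2-4 | T3 4-7 | T2 7-16 | T5 16-25 | T6 25-37 |
Completion: T1=2  T2=16  T3=7  T4=4  T5=25  T6=37
Turnaround(T3) = completion − arrival = 7 − 0 = 7

7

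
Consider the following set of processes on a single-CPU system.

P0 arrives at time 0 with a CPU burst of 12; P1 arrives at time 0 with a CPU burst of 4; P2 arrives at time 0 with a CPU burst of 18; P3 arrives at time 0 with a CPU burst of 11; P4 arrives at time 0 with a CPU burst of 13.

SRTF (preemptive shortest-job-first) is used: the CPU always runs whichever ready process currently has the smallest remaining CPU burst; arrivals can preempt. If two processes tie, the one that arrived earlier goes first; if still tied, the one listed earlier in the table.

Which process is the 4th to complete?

P4

Gantt: | P1 0-4 | P3 4-15 | P0 15-27 | P4 27-40 | P2 40-58 |
Completion: P0=27  P1=4  P2=58  P3=15  P4=40
Turnaround (C−A): P0=27  P1=4  P2=58  P3=15  P4=40
Finish order: P1 → P3 → P0 → P4 → P2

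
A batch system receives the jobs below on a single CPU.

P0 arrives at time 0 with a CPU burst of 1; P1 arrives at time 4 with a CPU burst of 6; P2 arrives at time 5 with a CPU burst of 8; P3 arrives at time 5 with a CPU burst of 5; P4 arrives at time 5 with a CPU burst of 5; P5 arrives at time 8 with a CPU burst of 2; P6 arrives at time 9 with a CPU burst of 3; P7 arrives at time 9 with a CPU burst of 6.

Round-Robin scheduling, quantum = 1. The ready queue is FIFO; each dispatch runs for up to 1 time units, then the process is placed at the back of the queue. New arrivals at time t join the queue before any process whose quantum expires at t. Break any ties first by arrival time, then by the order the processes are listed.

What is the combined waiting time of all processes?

140

Timeline: | P0 0-1 | idle 1-4 | P1 4-5 | P2 5-6 | P3 6-7 | P4 7-8 | P1 8-9 | P2 9-10 | P3 10-11 | P5 11-12 | P4 12-13 | P6 13-14 | P7 14-15 | P1 15-16 | P2 16-17 | P3 17-18 | P5 18-19 | P4 19-20 | P6 20-21 | P7 21-22 | P1 22-23 | P2 23-24 | P3 24-25 | P4 25-26 | P6 26-27 | P7 27-28 | P1 28-29 | P2 29-30 | P3 30-31 | P4 31-32 | P7 32-33 | P1 33-34 | P2 34-35 | P7 35-36 | P2 36-37 | P7 37-38 | P2 38-39 |
Completion: P0=1  P1=34  P2=39  P3=31  P4=32  P5=19  P6=27  P7=38
Turnaround (C−A): P0=1  P1=30  P2=34  P3=26  P4=27  P5=11  P6=18  P7=29
Waiting = turnaround − burst: P0=0, P1=24, P2=26, P3=21, P4=22, P5=9, P6=15, P7=23
Total waiting = 0 + 24 + 26 + 21 + 22 + 9 + 15 + 23 = 140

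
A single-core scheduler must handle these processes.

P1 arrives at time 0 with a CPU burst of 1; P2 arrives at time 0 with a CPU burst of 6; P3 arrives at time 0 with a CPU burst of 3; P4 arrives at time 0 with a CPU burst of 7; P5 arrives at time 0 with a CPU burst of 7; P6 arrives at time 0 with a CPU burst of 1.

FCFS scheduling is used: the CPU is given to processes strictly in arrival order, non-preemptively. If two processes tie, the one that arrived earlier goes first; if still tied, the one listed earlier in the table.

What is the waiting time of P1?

Schedule: | P1 0-1 | P2 1-7 | P3 7-10 | P4 10-17 | P5 17-24 | P6 24-25 |
Completion: P1=1  P2=7  P3=10  P4=17  P5=24  P6=25
Turnaround (C−A): P1=1  P2=7  P3=10  P4=17  P5=24  P6=25
Waiting(P1) = turnaround − burst = 1 − 1 = 0

0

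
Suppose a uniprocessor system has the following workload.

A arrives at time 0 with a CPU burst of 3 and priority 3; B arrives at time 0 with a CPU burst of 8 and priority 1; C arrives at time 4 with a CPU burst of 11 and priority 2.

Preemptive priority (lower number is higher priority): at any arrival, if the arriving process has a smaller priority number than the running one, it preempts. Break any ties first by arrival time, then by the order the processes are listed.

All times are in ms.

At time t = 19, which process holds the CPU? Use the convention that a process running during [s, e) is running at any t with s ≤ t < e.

Schedule: | B 0-8 | C 8-19 | A 19-22 |
Completion: A=22  B=8  C=19
Turnaround (C−A): A=22  B=8  C=15

A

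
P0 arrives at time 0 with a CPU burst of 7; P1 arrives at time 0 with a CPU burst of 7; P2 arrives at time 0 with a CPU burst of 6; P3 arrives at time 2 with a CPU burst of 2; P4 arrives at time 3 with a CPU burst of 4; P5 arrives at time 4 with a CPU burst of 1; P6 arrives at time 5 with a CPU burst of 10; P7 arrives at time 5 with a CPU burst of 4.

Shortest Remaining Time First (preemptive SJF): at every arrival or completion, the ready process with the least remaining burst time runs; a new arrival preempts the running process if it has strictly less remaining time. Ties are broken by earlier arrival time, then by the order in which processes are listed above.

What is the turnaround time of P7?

Schedule: | P2 0-2 | P3 2-4 | P5 4-5 | P2 5-9 | P4 9-13 | P7 13-17 | P0 17-24 | P1 24-31 | P6 31-41 |
Completion: P0=24  P1=31  P2=9  P3=4  P4=13  P5=5  P6=41  P7=17
Turnaround(P7) = completion − arrival = 17 − 5 = 12

12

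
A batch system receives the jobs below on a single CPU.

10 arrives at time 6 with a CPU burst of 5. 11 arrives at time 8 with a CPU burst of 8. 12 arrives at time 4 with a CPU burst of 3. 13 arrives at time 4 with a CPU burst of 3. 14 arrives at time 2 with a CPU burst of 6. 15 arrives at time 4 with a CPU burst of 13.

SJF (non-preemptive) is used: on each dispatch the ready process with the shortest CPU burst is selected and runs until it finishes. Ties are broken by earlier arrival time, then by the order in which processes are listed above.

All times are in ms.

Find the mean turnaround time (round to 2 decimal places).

Timeline: | idle 0-2 | 14 2-8 | 12 8-11 | 13 11-14 | 10 14-19 | 11 19-27 | 15 27-40 |
Completion: 10=19  11=27  12=11  13=14  14=8  15=40
Turnaround (C−A): 10=13  11=19  12=7  13=10  14=6  15=36
Turnaround times: 10=13, 11=19, 12=7, 13=10, 14=6, 15=36
Average turnaround = (13+19+7+10+6+36) / 6 = 91/6 = 15.17

15.17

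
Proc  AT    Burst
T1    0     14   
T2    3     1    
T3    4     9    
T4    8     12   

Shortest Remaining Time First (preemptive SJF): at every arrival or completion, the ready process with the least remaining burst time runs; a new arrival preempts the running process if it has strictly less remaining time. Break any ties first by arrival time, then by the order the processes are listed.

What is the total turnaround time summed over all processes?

Timeline: | T1 0-3 | T2 3-4 | T3 4-13 | T1 13-24 | T4 24-36 |
Completion: T1=24  T2=4  T3=13  T4=36
Turnaround (C−A): T1=24  T2=1  T3=9  T4=28
Turnaround = completion − arrival: T1=24, T2=1, T3=9, T4=28
Total turnaround = 24 + 1 + 9 + 28 = 62

62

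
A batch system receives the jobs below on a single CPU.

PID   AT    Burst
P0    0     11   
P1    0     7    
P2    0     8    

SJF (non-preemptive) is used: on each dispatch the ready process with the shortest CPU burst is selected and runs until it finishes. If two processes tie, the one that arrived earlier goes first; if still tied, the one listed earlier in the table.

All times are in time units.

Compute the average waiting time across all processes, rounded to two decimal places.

7.33

Timeline: | P1 0-7 | P2 7-15 | P0 15-26 |
Completion: P0=26  P1=7  P2=15
Waiting times: P0=15, P1=0, P2=7
Average waiting = (15+0+7) / 3 = 22/3 = 7.33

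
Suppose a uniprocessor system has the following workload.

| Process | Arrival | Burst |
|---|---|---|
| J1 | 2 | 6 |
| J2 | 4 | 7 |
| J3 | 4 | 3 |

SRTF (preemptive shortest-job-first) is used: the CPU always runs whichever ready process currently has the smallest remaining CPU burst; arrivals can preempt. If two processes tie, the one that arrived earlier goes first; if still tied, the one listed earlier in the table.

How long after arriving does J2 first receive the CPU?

Gantt: | idle 0-2 | J1 2-4 | J3 4-7 | J1 7-11 | J2 11-18 |
Completion: J1=11  J2=18  J3=7
Response(J2) = first start − arrival = 11 − 4 = 7

7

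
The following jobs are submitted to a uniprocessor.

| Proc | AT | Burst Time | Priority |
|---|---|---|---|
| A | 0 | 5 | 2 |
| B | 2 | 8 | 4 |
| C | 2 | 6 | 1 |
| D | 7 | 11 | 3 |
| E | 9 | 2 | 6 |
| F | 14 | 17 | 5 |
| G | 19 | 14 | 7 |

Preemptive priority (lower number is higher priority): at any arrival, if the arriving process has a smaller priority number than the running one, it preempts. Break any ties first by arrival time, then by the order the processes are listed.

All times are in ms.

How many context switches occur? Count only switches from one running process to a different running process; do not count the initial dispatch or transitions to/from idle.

Gantt: | A 0-2 | C 2-8 | A 8-11 | D 11-22 | B 22-30 | F 30-47 | E 47-49 | G 49-63 |
Completion: A=11  B=30  C=8  D=22  E=49  F=47  G=63

7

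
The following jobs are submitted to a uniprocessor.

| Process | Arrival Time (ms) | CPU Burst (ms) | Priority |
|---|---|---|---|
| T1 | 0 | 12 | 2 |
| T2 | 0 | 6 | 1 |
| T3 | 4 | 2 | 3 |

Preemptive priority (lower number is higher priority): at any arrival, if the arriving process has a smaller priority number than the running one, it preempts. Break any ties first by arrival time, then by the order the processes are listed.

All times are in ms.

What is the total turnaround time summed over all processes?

40

Gantt: | T2 0-6 | T1 6-18 | T3 18-20 |
Completion: T1=18  T2=6  T3=20
Turnaround (C−A): T1=18  T2=6  T3=16
Turnaround = completion − arrival: T1=18, T2=6, T3=16
Total turnaround = 18 + 6 + 16 = 40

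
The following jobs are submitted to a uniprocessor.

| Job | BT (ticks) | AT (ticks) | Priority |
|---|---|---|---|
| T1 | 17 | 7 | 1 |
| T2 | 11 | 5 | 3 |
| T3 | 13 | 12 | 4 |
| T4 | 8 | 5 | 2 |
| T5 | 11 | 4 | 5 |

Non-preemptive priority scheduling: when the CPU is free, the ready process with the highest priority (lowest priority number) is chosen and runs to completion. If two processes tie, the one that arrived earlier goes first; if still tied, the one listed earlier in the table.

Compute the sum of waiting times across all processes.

Gantt: | idle 0-4 | T5 4-15 | T1 15-32 | T4 32-40 | T2 40-51 | T3 51-64 |
Completion: T1=32  T2=51  T3=64  T4=40  T5=15
Turnaround (C−A): T1=25  T2=46  T3=52  T4=35  T5=11
Waiting = turnaround − burst: T1=8, T2=35, T3=39, T4=27, T5=0
Total waiting = 8 + 35 + 39 + 27 + 0 = 109

109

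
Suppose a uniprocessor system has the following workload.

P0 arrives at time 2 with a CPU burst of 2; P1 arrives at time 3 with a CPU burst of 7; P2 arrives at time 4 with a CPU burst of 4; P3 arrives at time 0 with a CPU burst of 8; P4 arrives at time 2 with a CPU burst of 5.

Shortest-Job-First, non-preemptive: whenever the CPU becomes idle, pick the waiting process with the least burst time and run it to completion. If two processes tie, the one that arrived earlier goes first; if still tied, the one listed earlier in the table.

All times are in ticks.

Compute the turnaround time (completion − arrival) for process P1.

23

Schedule: | P3 0-8 | P0 8-10 | P2 10-14 | P4 14-19 | P1 19-26 |
Completion: P0=10  P1=26  P2=14  P3=8  P4=19
Turnaround (C−A): P0=8  P1=23  P2=10  P3=8  P4=17
Turnaround(P1) = completion − arrival = 26 − 3 = 23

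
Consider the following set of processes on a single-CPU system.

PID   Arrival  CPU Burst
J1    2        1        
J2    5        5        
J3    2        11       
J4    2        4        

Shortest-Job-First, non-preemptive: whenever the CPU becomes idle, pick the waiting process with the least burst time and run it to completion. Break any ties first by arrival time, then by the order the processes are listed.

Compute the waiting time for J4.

1

Schedule: | idle 0-2 | J1 2-3 | J4 3-7 | J2 7-12 | J3 12-23 |
Completion: J1=3  J2=12  J3=23  J4=7
Turnaround (C−A): J1=1  J2=7  J3=21  J4=5
Waiting(J4) = turnaround − burst = 5 − 4 = 1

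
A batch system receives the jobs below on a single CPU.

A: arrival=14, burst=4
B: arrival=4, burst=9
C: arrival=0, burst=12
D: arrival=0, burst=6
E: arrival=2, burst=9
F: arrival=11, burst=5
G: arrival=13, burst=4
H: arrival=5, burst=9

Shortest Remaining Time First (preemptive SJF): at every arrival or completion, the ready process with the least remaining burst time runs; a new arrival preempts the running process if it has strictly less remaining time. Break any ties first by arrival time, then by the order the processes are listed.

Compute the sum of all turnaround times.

Timeline: | D 0-6 | E 6-15 | G 15-19 | A 19-23 | F 23-28 | B 28-37 | H 37-46 | C 46-58 |
Completion: A=23  B=37  C=58  D=6  E=15  F=28  G=19  H=46
Turnaround = completion − arrival: A=9, B=33, C=58, D=6, E=13, F=17, G=6, H=41
Total turnaround = 9 + 33 + 58 + 6 + 13 + 17 + 6 + 41 = 183

183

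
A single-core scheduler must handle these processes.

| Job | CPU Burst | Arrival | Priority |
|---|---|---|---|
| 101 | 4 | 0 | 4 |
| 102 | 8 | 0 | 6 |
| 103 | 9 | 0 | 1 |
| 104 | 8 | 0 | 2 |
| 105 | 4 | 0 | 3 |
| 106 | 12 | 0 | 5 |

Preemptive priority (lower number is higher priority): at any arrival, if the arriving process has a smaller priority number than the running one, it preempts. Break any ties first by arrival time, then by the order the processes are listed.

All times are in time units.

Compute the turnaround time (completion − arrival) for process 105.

21

Schedule: | 103 0-9 | 104 9-17 | 105 17-21 | 101 21-25 | 106 25-37 | 102 37-45 |
Completion: 101=25  102=45  103=9  104=17  105=21  106=37
Turnaround(105) = completion − arrival = 21 − 0 = 21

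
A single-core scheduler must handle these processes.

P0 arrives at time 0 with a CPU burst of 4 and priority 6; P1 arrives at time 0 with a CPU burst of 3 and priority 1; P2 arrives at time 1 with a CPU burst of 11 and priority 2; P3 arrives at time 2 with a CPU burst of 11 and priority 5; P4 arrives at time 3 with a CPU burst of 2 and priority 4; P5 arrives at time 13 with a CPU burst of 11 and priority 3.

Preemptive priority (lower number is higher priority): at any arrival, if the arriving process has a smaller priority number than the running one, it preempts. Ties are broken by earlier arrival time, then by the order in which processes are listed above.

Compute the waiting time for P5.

1

Gantt: | P1 0-3 | P2 3-14 | P5 14-25 | P4 25-27 | P3 27-38 | P0 38-42 |
Completion: P0=42  P1=3  P2=14  P3=38  P4=27  P5=25
Turnaround (C−A): P0=42  P1=3  P2=13  P3=36  P4=24  P5=12
Waiting(P5) = turnaround − burst = 12 − 11 = 1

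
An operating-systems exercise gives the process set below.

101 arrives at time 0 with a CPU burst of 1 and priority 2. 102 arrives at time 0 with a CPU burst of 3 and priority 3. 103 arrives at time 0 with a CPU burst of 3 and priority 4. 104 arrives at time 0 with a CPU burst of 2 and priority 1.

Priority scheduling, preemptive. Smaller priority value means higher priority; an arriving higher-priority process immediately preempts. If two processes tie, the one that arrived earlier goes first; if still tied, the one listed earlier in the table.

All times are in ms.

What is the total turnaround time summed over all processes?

Gantt: | 104 0-2 | 101 2-3 | 102 3-6 | 103 6-9 |
Completion: 101=3  102=6  103=9  104=2
Turnaround (C−A): 101=3  102=6  103=9  104=2
Turnaround = completion − arrival: 101=3, 102=6, 103=9, 104=2
Total turnaround = 3 + 6 + 9 + 2 = 20

20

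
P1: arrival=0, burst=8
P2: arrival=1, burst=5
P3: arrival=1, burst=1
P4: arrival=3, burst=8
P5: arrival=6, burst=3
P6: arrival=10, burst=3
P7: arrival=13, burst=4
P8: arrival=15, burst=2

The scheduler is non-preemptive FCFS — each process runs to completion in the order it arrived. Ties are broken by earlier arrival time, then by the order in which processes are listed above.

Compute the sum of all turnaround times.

Timeline: | P1 0-8 | P2 8-13 | P3 13-14 | P4 14-22 | P5 22-25 | P6 25-28 | P7 28-32 | P8 32-34 |
Completion: P1=8  P2=13  P3=14  P4=22  P5=25  P6=28  P7=32  P8=34
Turnaround (C−A): P1=8  P2=12  P3=13  P4=19  P5=19  P6=18  P7=19  P8=19
Turnaround = completion − arrival: P1=8, P2=12, P3=13, P4=19, P5=19, P6=18, P7=19, P8=19
Total turnaround = 8 + 12 + 13 + 19 + 19 + 18 + 19 + 19 = 127

127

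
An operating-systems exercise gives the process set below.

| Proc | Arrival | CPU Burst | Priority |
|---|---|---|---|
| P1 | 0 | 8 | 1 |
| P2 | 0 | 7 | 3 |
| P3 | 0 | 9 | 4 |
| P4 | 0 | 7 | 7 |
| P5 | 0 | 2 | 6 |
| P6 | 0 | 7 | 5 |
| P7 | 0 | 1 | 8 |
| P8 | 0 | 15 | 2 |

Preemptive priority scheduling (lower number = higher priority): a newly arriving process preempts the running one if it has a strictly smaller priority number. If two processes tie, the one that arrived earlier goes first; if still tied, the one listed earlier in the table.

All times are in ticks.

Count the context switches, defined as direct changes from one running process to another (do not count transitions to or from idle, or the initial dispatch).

7

Gantt: | P1 0-8 | P8 8-23 | P2 23-30 | P3 30-39 | P6 39-46 | P5 46-48 | P4 48-55 | P7 55-56 |
Completion: P1=8  P2=30  P3=39  P4=55  P5=48  P6=46  P7=56  P8=23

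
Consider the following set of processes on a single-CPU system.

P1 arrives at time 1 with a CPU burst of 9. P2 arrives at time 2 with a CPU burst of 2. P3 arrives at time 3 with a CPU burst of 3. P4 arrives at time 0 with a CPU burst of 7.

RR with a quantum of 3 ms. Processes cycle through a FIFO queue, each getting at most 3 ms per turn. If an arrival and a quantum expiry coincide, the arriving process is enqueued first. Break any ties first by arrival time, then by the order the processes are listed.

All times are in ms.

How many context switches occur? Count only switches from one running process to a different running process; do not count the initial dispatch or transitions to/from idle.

Gantt: | P4 0-3 | P1 3-6 | P2 6-8 | P3 8-11 | P4 11-14 | P1 14-17 | P4 17-18 | P1 18-21 |
Completion: P1=21  P2=8  P3=11  P4=18

7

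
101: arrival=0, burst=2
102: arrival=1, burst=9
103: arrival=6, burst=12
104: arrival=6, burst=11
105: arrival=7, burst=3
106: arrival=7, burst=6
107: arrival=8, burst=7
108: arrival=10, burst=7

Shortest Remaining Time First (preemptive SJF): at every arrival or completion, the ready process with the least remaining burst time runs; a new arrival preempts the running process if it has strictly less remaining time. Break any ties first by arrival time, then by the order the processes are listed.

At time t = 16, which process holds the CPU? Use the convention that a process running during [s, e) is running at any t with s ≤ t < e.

Timeline: | 101 0-2 | 102 2-7 | 105 7-10 | 102 10-14 | 106 14-20 | 107 20-27 | 108 27-34 | 104 34-45 | 103 45-57 |
Completion: 101=2  102=14  103=57  104=45  105=10  106=20  107=27  108=34
Turnaround (C−A): 101=2  102=13  103=51  104=39  105=3  106=13  107=19  108=24

106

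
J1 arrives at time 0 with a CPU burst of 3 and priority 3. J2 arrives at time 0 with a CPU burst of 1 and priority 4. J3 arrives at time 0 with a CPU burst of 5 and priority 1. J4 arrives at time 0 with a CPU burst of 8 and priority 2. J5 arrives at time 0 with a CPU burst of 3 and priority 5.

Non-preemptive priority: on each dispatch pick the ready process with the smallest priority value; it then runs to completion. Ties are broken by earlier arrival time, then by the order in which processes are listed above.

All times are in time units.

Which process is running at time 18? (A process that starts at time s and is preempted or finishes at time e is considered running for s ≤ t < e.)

Timeline: | J3 0-5 | J4 5-13 | J1 13-16 | J2 16-17 | J5 17-20 |
Completion: J1=16  J2=17  J3=5  J4=13  J5=20
Turnaround (C−A): J1=16  J2=17  J3=5  J4=13  J5=20

J5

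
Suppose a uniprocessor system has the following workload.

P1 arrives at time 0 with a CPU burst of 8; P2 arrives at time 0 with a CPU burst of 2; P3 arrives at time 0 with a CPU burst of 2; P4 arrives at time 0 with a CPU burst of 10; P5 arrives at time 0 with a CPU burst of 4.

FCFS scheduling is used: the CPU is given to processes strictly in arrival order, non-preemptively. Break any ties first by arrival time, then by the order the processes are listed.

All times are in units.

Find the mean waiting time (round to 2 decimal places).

Gantt: | P1 0-8 | P2 8-10 | P3 10-12 | P4 12-22 | P5 22-26 |
Completion: P1=8  P2=10  P3=12  P4=22  P5=26
Turnaround (C−A): P1=8  P2=10  P3=12  P4=22  P5=26
Waiting times: P1=0, P2=8, P3=10, P4=12, P5=22
Average waiting = (0+8+10+12+22) / 5 = 52/5 = 10.40

10.40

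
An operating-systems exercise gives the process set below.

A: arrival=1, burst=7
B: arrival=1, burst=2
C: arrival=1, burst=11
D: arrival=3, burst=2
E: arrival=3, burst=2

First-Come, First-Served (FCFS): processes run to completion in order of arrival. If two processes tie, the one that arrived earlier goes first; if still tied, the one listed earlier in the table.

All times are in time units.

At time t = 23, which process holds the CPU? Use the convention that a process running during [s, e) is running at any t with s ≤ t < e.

E

Timeline: | idle 0-1 | A 1-8 | B 8-10 | C 10-21 | D 21-23 | E 23-25 |
Completion: A=8  B=10  C=21  D=23  E=25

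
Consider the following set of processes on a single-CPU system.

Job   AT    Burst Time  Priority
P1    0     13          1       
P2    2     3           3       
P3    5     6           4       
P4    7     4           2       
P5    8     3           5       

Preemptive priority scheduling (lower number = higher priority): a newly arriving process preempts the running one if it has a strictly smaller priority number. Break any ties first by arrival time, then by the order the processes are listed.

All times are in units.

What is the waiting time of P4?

Schedule: | P1 0-13 | P4 13-17 | P2 17-20 | P3 20-26 | P5 26-29 |
Completion: P1=13  P2=20  P3=26  P4=17  P5=29
Turnaround (C−A): P1=13  P2=18  P3=21  P4=10  P5=21
Waiting(P4) = turnaround − burst = 10 − 4 = 6

6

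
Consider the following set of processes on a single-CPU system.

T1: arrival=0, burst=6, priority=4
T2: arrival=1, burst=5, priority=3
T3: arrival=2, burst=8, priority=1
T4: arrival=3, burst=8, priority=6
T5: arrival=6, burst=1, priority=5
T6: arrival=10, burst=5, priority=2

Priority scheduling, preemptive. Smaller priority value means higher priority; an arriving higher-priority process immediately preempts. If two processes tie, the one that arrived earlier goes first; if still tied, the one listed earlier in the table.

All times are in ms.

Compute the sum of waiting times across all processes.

71

Timeline: | T1 0-1 | T2 1-2 | T3 2-10 | T6 10-15 | T2 15-19 | T1 19-24 | T5 24-25 | T4 25-33 |
Completion: T1=24  T2=19  T3=10  T4=33  T5=25  T6=15
Waiting = turnaround − burst: T1=18, T2=13, T3=0, T4=22, T5=18, T6=0
Total waiting = 18 + 13 + 0 + 22 + 18 + 0 = 71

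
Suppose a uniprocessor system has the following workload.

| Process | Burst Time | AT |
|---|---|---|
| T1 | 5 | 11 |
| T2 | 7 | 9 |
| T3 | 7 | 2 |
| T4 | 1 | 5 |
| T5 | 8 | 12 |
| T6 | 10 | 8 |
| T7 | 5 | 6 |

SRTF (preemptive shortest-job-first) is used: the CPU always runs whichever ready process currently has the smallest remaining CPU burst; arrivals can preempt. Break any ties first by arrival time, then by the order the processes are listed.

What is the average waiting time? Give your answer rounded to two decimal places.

Timeline: | idle 0-2 | T3 2-5 | T4 5-6 | T3 6-10 | T7 10-15 | T1 15-20 | T2 20-27 | T5 27-35 | T6 35-45 |
Completion: T1=20  T2=27  T3=10  T4=6  T5=35  T6=45  T7=15
Waiting times: T1=4, T2=11, T3=1, T4=0, T5=15, T6=27, T7=4
Average waiting = (4+11+1+0+15+27+4) / 7 = 62/7 = 8.86

8.86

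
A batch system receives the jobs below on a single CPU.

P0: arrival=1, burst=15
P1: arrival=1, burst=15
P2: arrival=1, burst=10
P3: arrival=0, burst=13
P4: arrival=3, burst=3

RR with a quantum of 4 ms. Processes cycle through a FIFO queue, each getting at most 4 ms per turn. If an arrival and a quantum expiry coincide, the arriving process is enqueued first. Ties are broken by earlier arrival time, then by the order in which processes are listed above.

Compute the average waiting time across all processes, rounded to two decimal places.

33.00

Gantt: | P3 0-4 | P0 4-8 | P1 8-12 | P2 12-16 | P4 16-19 | P3 19-23 | P0 23-27 | P1 27-31 | P2 31-35 | P3 35-39 | P0 39-43 | P1 43-47 | P2 47-49 | P3 49-50 | P0 50-53 | P1 53-56 |
Completion: P0=53  P1=56  P2=49  P3=50  P4=19
Turnaround (C−A): P0=52  P1=55  P2=48  P3=50  P4=16
Waiting times: P0=37, P1=40, P2=38, P3=37, P4=13
Average waiting = (37+40+38+37+13) / 5 = 165/5 = 33.00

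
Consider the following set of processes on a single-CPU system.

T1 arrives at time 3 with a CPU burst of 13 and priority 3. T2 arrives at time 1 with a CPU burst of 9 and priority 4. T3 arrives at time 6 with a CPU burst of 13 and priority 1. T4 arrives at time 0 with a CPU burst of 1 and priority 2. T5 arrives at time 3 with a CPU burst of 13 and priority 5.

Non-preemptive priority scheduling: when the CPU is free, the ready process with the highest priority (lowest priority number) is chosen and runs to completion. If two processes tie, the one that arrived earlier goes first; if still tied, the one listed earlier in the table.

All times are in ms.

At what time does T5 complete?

Schedule: | T4 0-1 | T2 1-10 | T3 10-23 | T1 23-36 | T5 36-49 |
Completion: T1=36  T2=10  T3=23  T4=1  T5=49
Turnaround (C−A): T1=33  T2=9  T3=17  T4=1  T5=46

49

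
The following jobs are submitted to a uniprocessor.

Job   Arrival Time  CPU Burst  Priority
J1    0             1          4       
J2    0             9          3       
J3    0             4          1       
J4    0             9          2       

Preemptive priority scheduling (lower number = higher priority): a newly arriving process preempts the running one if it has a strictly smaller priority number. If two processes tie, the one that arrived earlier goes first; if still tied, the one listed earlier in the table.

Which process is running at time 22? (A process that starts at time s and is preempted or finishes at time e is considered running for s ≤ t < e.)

J1

Gantt: | J3 0-4 | J4 4-13 | J2 13-22 | J1 22-23 |
Completion: J1=23  J2=22  J3=4  J4=13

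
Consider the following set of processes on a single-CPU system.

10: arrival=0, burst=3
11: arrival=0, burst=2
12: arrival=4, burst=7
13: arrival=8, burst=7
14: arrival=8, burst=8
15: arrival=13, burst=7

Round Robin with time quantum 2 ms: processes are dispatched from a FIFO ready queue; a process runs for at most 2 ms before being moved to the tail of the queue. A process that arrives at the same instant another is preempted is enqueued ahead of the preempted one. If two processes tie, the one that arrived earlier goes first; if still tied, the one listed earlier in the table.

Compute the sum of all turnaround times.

Gantt: | 10 0-2 | 11 2-4 | 10 4-5 | 12 5-9 | 13 9-11 | 14 11-13 | 12 13-15 | 13 15-17 | 15 17-19 | 14 19-21 | 12 21-22 | 13 22-24 | 15 24-26 | 14 26-28 | 13 28-29 | 15 29-31 | 14 31-33 | 15 33-34 |
Completion: 10=5  11=4  12=22  13=29  14=33  15=34
Turnaround = completion − arrival: 10=5, 11=4, 12=18, 13=21, 14=25, 15=21
Total turnaround = 5 + 4 + 18 + 21 + 25 + 21 = 94

94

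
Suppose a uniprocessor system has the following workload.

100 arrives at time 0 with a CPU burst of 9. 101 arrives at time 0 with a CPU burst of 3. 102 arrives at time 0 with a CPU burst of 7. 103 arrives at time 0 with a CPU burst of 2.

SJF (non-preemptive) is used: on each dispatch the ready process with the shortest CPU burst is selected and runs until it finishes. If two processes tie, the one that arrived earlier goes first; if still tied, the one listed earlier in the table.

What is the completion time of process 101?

Gantt: | 103 0-2 | 101 2-5 | 102 5-12 | 100 12-21 |
Completion: 100=21  101=5  102=12  103=2

5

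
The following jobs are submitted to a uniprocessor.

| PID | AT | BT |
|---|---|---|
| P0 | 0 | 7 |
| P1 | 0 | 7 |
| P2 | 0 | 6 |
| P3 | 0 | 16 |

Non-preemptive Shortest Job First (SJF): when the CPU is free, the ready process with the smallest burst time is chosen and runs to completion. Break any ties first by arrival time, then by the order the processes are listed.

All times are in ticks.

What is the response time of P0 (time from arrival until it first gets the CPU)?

Schedule: | P2 0-6 | P0 6-13 | P1 13-20 | P3 20-36 |
Completion: P0=13  P1=20  P2=6  P3=36
Turnaround (C−A): P0=13  P1=20  P2=6  P3=36
Response(P0) = first start − arrival = 6 − 0 = 6

6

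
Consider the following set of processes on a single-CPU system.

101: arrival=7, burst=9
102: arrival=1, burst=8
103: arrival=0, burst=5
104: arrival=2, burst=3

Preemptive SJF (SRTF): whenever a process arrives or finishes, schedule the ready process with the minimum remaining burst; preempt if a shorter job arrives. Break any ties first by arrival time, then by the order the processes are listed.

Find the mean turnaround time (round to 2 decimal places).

11.00

Schedule: | 103 0-5 | 104 5-8 | 102 8-16 | 101 16-25 |
Completion: 101=25  102=16  103=5  104=8
Turnaround (C−A): 101=18  102=15  103=5  104=6
Turnaround times: 101=18, 102=15, 103=5, 104=6
Average turnaround = (18+15+5+6) / 4 = 44/4 = 11.00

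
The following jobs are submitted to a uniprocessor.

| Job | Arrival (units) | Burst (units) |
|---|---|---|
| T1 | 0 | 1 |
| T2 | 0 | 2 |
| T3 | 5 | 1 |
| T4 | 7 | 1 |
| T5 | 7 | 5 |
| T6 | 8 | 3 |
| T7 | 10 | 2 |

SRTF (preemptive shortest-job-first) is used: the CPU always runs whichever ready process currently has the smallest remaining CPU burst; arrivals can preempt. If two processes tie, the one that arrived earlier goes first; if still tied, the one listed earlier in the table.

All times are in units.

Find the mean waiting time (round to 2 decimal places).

1.14

Gantt: | T1 0-1 | T2 1-3 | idle 3-5 | T3 5-6 | idle 6-7 | T4 7-8 | T6 8-11 | T7 11-13 | T5 13-18 |
Completion: T1=1  T2=3  T3=6  T4=8  T5=18  T6=11  T7=13
Waiting times: T1=0, T2=1, T3=0, T4=0, T5=6, T6=0, T7=1
Average waiting = (0+1+0+0+6+0+1) / 7 = 8/7 = 1.14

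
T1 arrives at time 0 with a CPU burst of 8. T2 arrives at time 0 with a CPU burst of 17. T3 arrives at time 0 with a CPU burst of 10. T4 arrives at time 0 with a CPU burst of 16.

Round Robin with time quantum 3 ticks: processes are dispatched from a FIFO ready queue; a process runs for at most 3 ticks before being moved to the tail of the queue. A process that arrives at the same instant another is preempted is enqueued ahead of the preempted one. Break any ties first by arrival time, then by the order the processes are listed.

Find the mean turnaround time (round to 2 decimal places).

41.50

Timeline: | T1 0-3 | T2 3-6 | T3 6-9 | T4 9-12 | T1 12-15 | T2 15-18 | T3 18-21 | T4 21-24 | T1 24-26 | T2 26-29 | T3 29-32 | T4 32-35 | T2 35-38 | T3 38-39 | T4 39-42 | T2 42-45 | T4 45-48 | T2 48-50 | T4 50-51 |
Completion: T1=26  T2=50  T3=39  T4=51
Turnaround times: T1=26, T2=50, T3=39, T4=51
Average turnaround = (26+50+39+51) / 4 = 166/4 = 41.50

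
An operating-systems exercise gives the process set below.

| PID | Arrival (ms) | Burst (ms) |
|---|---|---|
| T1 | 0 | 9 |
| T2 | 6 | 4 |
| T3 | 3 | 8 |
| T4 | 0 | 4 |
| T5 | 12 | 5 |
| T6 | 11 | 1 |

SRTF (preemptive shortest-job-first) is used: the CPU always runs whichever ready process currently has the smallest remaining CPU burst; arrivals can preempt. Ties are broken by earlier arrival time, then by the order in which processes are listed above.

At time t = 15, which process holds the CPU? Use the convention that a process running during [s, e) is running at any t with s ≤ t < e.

T3

Schedule: | T4 0-4 | T3 4-6 | T2 6-10 | T3 10-11 | T6 11-12 | T3 12-17 | T5 17-22 | T1 22-31 |
Completion: T1=31  T2=10  T3=17  T4=4  T5=22  T6=12
Turnaround (C−A): T1=31  T2=4  T3=14  T4=4  T5=10  T6=1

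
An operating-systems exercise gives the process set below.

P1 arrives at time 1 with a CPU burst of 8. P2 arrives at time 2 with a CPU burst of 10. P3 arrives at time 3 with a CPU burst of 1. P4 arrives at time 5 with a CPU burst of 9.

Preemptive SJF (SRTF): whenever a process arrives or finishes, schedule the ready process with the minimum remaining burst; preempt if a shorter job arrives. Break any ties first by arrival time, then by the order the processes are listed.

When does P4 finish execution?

Timeline: | idle 0-1 | P1 1-3 | P3 3-4 | P1 4-10 | P4 10-19 | P2 19-29 |
Completion: P1=10  P2=29  P3=4  P4=19

19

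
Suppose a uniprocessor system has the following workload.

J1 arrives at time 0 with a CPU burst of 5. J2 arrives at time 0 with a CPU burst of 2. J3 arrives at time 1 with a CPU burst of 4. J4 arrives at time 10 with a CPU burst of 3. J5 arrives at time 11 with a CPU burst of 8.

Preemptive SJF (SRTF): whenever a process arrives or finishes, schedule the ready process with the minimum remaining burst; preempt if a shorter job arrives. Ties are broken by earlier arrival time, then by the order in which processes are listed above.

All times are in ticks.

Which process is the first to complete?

Timeline: | J2 0-2 | J3 2-6 | J1 6-11 | J4 11-14 | J5 14-22 |
Completion: J1=11  J2=2  J3=6  J4=14  J5=22
Turnaround (C−A): J1=11  J2=2  J3=5  J4=4  J5=11
Finish order: J2 → J3 → J1 → J4 → J5

J2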